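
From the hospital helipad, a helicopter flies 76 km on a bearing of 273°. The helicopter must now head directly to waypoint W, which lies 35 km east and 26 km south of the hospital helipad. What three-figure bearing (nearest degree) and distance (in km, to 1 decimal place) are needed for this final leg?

105°, 114.9 km

Leg 1 (273°, 76 km): east 76 sin 273° = -75.90, north 76 cos 273° = 3.98
Current position: (-75.90, 3.98). Target: (35, -26). Remaining: Δeast = 110.90, Δnorth = -29.98.
Bearing = atan2(110.90, -29.98) mod 360° = 105.13°; distance = √((110.90)² + (-29.98)²) = 114.876 km.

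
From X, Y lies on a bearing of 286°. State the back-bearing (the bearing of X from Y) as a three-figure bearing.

106°

Back-bearing = 286° − 180° = 106°.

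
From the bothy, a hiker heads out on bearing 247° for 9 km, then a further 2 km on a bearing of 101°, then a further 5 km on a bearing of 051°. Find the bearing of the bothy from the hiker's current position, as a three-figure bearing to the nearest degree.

Leg 1 (247°, 9 km): east 9 sin 247° = -8.28, north 9 cos 247° = -3.52
Leg 2 (101°, 2 km): east 2 sin 101° = 1.96, north 2 cos 101° = -0.38
Leg 3 (051°, 5 km): east 5 sin 51° = 3.89, north 5 cos 51° = 3.15
Net displacement: -2.44 east, -0.75 north. Direction back to start is (2.44, 0.75): bearing = atan2(2.44, 0.75) mod 360° = 72.85° ≈ 073°.

073°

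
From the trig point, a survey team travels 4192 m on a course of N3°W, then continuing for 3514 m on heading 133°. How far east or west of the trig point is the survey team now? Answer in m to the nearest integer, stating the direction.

Leg 1 (N3°W, 4192 m): east 4192 sin 357° = -219.39, north 4192 cos 357° = 4186.26
Leg 2 (133°, 3514 m): east 3514 sin 133° = 2569.98, north 3514 cos 133° = -2396.54
Net east component: 2350.58 m.

2351 m east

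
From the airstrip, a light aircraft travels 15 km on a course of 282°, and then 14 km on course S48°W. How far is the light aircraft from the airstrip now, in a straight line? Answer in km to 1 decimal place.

25.8 km

Leg 1 (282°, 15 km): east 15 sin 282° = -14.67, north 15 cos 282° = 3.12
Leg 2 (S48°W, 14 km): east 14 sin 228° = -10.40, north 14 cos 228° = -9.37
Net: -25.08 east, -6.25 north. Distance = √((-25.08)² + (-6.25)²) = 25.843 km.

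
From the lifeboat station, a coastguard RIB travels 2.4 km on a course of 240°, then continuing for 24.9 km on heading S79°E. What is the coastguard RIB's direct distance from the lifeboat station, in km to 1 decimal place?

23.1 km

Leg 1 (240°, 2.4 km): east 2.4 sin 240° = -2.08, north 2.4 cos 240° = -1.20
Leg 2 (S79°E, 24.9 km): east 24.9 sin 101° = 24.44, north 24.9 cos 101° = -4.75
Net: 22.36 east, -5.95 north. Distance = √((22.36)² + (-5.95)²) = 23.142 km.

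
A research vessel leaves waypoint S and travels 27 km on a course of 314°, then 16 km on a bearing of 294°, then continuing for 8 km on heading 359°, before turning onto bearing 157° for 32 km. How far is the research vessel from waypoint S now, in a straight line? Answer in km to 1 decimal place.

Leg 1 (314°, 27 km): east 27 sin 314° = -19.42, north 27 cos 314° = 18.76
Leg 2 (294°, 16 km): east 16 sin 294° = -14.62, north 16 cos 294° = 6.51
Leg 3 (359°, 8 km): east 8 sin 359° = -0.14, north 8 cos 359° = 8.00
Leg 4 (157°, 32 km): east 32 sin 157° = 12.50, north 32 cos 157° = -29.46
Net: -21.68 east, 3.81 north. Distance = √((-21.68)² + (3.81)²) = 22.007 km.

22.0 km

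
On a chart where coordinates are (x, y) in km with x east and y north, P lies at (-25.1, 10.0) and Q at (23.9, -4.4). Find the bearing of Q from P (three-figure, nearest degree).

Δeast = 23.9 − -25.1 = 49.00; Δnorth = -4.4 − 10.0 = -14.40.
Bearing = atan2(Δeast, Δnorth) mod 360° = 106.38° ≈ 106°.

106°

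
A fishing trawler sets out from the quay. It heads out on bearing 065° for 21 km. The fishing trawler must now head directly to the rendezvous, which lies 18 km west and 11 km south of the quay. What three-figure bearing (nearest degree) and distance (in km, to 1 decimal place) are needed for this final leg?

Leg 1 (065°, 21 km): east 21 sin 65° = 19.03, north 21 cos 65° = 8.87
Current position: (19.03, 8.87). Target: (-18, -11). Remaining: Δeast = -37.03, Δnorth = -19.87.
Bearing = atan2(-37.03, -19.87) mod 360° = 241.78°; distance = √((-37.03)² + (-19.87)²) = 42.029 km.

242°, 42.0 km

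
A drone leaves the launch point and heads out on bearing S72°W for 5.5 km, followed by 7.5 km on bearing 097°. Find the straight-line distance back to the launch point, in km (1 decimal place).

3.4 km

Leg 1 (S72°W, 5.5 km): east 5.5 sin 252° = -5.23, north 5.5 cos 252° = -1.70
Leg 2 (097°, 7.5 km): east 7.5 sin 97° = 7.44, north 7.5 cos 97° = -0.91
Net: 2.21 east, -2.61 north. Distance = √((2.21)² + (-2.61)²) = 3.425 km.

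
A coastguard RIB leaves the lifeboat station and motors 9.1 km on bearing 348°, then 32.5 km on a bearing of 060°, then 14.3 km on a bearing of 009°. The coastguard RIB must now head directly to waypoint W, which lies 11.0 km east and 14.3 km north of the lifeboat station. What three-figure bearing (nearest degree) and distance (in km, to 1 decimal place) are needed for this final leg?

Leg 1 (348°, 9.1 km): east 9.1 sin 348° = -1.89, north 9.1 cos 348° = 8.90
Leg 2 (060°, 32.5 km): east 32.5 sin 60° = 28.15, north 32.5 cos 60° = 16.25
Leg 3 (009°, 14.3 km): east 14.3 sin 9° = 2.24, north 14.3 cos 9° = 14.12
Current position: (28.49, 39.28). Target: (11.0, 14.3). Remaining: Δeast = -17.49, Δnorth = -24.98.
Bearing = atan2(-17.49, -24.98) mod 360° = 215.00°; distance = √((-17.49)² + (-24.98)²) = 30.491 km.

215°, 30.5 km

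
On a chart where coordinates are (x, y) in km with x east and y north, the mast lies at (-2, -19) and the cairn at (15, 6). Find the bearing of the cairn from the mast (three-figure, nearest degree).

034°

Δeast = 15 − -2 = 17.00; Δnorth = 6 − -19 = 25.00.
Bearing = atan2(Δeast, Δnorth) mod 360° = 34.22° ≈ 034°.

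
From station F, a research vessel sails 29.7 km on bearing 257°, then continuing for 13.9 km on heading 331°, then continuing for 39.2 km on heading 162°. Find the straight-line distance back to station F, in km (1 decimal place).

Leg 1 (257°, 29.7 km): east 29.7 sin 257° = -28.94, north 29.7 cos 257° = -6.68
Leg 2 (331°, 13.9 km): east 13.9 sin 331° = -6.74, north 13.9 cos 331° = 12.16
Leg 3 (162°, 39.2 km): east 39.2 sin 162° = 12.11, north 39.2 cos 162° = -37.28
Net: -23.56 east, -31.81 north. Distance = √((-23.56)² + (-31.81)²) = 39.583 km.

39.6 km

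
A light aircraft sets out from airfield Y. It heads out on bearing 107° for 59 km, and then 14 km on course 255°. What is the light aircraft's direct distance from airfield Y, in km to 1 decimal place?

Leg 1 (107°, 59 km): east 59 sin 107° = 56.42, north 59 cos 107° = -17.25
Leg 2 (255°, 14 km): east 14 sin 255° = -13.52, north 14 cos 255° = -3.62
Net: 42.90 east, -20.87 north. Distance = √((42.90)² + (-20.87)²) = 47.708 km.

47.7 km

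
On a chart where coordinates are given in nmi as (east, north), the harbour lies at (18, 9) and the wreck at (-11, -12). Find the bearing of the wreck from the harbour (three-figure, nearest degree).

Δeast = -11 − 18 = -29.00; Δnorth = -12 − 9 = -21.00.
Bearing = atan2(Δeast, Δnorth) mod 360° = 234.09° ≈ 234°.

234°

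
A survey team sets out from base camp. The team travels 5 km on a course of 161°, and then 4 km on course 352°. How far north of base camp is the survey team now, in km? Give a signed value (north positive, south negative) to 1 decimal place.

Leg 1 (161°, 5 km): east 5 sin 161° = 1.63, north 5 cos 161° = -4.73
Leg 2 (352°, 4 km): east 4 sin 352° = -0.56, north 4 cos 352° = 3.96
Net north component: -0.77 km.

-0.8 km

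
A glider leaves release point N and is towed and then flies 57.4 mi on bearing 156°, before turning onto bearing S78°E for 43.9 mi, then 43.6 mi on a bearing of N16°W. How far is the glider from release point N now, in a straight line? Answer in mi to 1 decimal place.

Leg 1 (156°, 57.4 mi): east 57.4 sin 156° = 23.35, north 57.4 cos 156° = -52.44
Leg 2 (S78°E, 43.9 mi): east 43.9 sin 102° = 42.94, north 43.9 cos 102° = -9.13
Leg 3 (N16°W, 43.6 mi): east 43.6 sin 344° = -12.02, north 43.6 cos 344° = 41.91
Net: 54.27 east, -19.65 north. Distance = √((54.27)² + (-19.65)²) = 57.719 mi.

57.7 mi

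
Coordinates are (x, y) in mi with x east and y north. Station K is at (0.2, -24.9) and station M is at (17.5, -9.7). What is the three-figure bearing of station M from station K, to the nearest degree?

049°

Δeast = 17.5 − 0.2 = 17.30; Δnorth = -9.7 − -24.9 = 15.20.
Bearing = atan2(Δeast, Δnorth) mod 360° = 48.70° ≈ 049°.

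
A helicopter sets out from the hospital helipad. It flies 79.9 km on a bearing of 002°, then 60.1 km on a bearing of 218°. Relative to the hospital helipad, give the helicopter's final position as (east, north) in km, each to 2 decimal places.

(-34.21, 32.49)

Leg 1 (002°, 79.9 km): east 79.9 sin 2° = 2.79, north 79.9 cos 2° = 79.85
Leg 2 (218°, 60.1 km): east 60.1 sin 218° = -37.00, north 60.1 cos 218° = -47.36
Summing: -34.21 km east, 32.49 km north → (-34.21, 32.49).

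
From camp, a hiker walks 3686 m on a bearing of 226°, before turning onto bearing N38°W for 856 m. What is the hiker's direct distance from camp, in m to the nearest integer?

3696 m

Leg 1 (226°, 3686 m): east 3686 sin 226° = -2651.49, north 3686 cos 226° = -2560.51
Leg 2 (N38°W, 856 m): east 856 sin 322° = -527.01, north 856 cos 322° = 674.54
Net: -3178.49 east, -1885.97 north. Distance = √((-3178.49)² + (-1885.97)²) = 3695.905 m.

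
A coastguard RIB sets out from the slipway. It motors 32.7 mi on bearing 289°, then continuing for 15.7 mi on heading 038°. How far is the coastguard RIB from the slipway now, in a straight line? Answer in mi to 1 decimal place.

Leg 1 (289°, 32.7 mi): east 32.7 sin 289° = -30.92, north 32.7 cos 289° = 10.65
Leg 2 (038°, 15.7 mi): east 15.7 sin 38° = 9.67, north 15.7 cos 38° = 12.37
Net: -21.25 east, 23.02 north. Distance = √((-21.25)² + (23.02)²) = 31.329 mi.

31.3 mi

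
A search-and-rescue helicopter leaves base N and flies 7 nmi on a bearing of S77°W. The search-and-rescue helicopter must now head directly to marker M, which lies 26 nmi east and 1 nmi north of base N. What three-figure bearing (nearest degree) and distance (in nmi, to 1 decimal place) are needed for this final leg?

086°, 32.9 nmi

Leg 1 (S77°W, 7 nmi): east 7 sin 257° = -6.82, north 7 cos 257° = -1.57
Current position: (-6.82, -1.57). Target: (26, 1). Remaining: Δeast = 32.82, Δnorth = 2.57.
Bearing = atan2(32.82, 2.57) mod 360° = 85.51°; distance = √((32.82)² + (2.57)²) = 32.921 nmi.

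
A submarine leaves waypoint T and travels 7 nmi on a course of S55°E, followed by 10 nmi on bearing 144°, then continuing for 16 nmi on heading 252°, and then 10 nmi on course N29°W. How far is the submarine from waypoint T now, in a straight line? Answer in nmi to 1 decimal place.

Leg 1 (S55°E, 7 nmi): east 7 sin 125° = 5.73, north 7 cos 125° = -4.02
Leg 2 (144°, 10 nmi): east 10 sin 144° = 5.88, north 10 cos 144° = -8.09
Leg 3 (252°, 16 nmi): east 16 sin 252° = -15.22, north 16 cos 252° = -4.94
Leg 4 (N29°W, 10 nmi): east 10 sin 331° = -4.85, north 10 cos 331° = 8.75
Net: -8.45 east, -8.30 north. Distance = √((-8.45)² + (-8.30)²) = 11.849 nmi.

11.8 nmi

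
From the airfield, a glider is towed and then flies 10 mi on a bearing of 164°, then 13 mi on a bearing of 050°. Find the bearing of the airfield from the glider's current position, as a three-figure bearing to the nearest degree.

276°

Leg 1 (164°, 10 mi): east 10 sin 164° = 2.76, north 10 cos 164° = -9.61
Leg 2 (050°, 13 mi): east 13 sin 50° = 9.96, north 13 cos 50° = 8.36
Net displacement: 12.71 east, -1.26 north. Direction back to start is (-12.71, 1.26): bearing = atan2(-12.71, 1.26) mod 360° = 275.64° ≈ 276°.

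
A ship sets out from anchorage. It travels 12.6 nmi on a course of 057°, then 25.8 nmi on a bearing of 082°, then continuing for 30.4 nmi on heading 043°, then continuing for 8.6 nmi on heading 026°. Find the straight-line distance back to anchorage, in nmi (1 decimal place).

Leg 1 (057°, 12.6 nmi): east 12.6 sin 57° = 10.57, north 12.6 cos 57° = 6.86
Leg 2 (082°, 25.8 nmi): east 25.8 sin 82° = 25.55, north 25.8 cos 82° = 3.59
Leg 3 (043°, 30.4 nmi): east 30.4 sin 43° = 20.73, north 30.4 cos 43° = 22.23
Leg 4 (026°, 8.6 nmi): east 8.6 sin 26° = 3.77, north 8.6 cos 26° = 7.73
Net: 60.62 east, 40.42 north. Distance = √((60.62)² + (40.42)²) = 72.857 nmi.

72.9 nmi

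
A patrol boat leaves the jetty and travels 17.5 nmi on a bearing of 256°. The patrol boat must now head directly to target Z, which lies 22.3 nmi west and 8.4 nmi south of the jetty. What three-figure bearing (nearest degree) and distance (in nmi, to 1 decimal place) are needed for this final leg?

232°, 6.8 nmi

Leg 1 (256°, 17.5 nmi): east 17.5 sin 256° = -16.98, north 17.5 cos 256° = -4.23
Current position: (-16.98, -4.23). Target: (-22.3, -8.4). Remaining: Δeast = -5.32, Δnorth = -4.17.
Bearing = atan2(-5.32, -4.17) mod 360° = 231.93°; distance = √((-5.32)² + (-4.17)²) = 6.757 nmi.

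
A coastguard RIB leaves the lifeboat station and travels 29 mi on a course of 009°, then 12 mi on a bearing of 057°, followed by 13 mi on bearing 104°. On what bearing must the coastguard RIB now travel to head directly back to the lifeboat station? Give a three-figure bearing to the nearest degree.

220°

Leg 1 (009°, 29 mi): east 29 sin 9° = 4.54, north 29 cos 9° = 28.64
Leg 2 (057°, 12 mi): east 12 sin 57° = 10.06, north 12 cos 57° = 6.54
Leg 3 (104°, 13 mi): east 13 sin 104° = 12.61, north 13 cos 104° = -3.14
Net displacement: 27.21 east, 32.03 north. Direction back to start is (-27.21, -32.03): bearing = atan2(-27.21, -32.03) mod 360° = 220.35° ≈ 220°.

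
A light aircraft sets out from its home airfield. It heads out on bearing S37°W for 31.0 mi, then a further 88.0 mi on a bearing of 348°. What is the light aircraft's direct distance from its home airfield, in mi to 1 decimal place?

71.6 mi

Leg 1 (S37°W, 31.0 mi): east 31.0 sin 217° = -18.66, north 31.0 cos 217° = -24.76
Leg 2 (348°, 88.0 mi): east 88.0 sin 348° = -18.30, north 88.0 cos 348° = 86.08
Net: -36.95 east, 61.32 north. Distance = √((-36.95)² + (61.32)²) = 71.593 mi.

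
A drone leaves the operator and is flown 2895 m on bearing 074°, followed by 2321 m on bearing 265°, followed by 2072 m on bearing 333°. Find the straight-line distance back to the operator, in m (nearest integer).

2487 m

Leg 1 (074°, 2895 m): east 2895 sin 74° = 2782.85, north 2895 cos 74° = 797.97
Leg 2 (265°, 2321 m): east 2321 sin 265° = -2312.17, north 2321 cos 265° = -202.29
Leg 3 (333°, 2072 m): east 2072 sin 333° = -940.67, north 2072 cos 333° = 1846.17
Net: -469.98 east, 2441.85 north. Distance = √((-469.98)² + (2441.85)²) = 2486.665 m.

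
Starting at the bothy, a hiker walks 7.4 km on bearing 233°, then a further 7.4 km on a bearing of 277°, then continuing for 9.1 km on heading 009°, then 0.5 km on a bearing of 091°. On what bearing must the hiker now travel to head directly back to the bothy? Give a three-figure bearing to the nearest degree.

Leg 1 (233°, 7.4 km): east 7.4 sin 233° = -5.91, north 7.4 cos 233° = -4.45
Leg 2 (277°, 7.4 km): east 7.4 sin 277° = -7.34, north 7.4 cos 277° = 0.90
Leg 3 (009°, 9.1 km): east 9.1 sin 9° = 1.42, north 9.1 cos 9° = 8.99
Leg 4 (091°, 0.5 km): east 0.5 sin 91° = 0.50, north 0.5 cos 91° = -0.01
Net displacement: -11.33 east, 5.43 north. Direction back to start is (11.33, -5.43): bearing = atan2(11.33, -5.43) mod 360° = 115.59° ≈ 116°.

116°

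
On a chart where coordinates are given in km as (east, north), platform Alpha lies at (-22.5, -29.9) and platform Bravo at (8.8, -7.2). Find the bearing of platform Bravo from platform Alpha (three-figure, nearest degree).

Δeast = 8.8 − -22.5 = 31.30; Δnorth = -7.2 − -29.9 = 22.70.
Bearing = atan2(Δeast, Δnorth) mod 360° = 54.05° ≈ 054°.

054°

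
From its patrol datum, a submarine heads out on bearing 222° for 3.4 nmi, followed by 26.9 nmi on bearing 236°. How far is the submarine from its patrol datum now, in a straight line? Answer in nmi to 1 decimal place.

Leg 1 (222°, 3.4 nmi): east 3.4 sin 222° = -2.28, north 3.4 cos 222° = -2.53
Leg 2 (236°, 26.9 nmi): east 26.9 sin 236° = -22.30, north 26.9 cos 236° = -15.04
Net: -24.58 east, -17.57 north. Distance = √((-24.58)² + (-17.57)²) = 30.210 nmi.

30.2 nmi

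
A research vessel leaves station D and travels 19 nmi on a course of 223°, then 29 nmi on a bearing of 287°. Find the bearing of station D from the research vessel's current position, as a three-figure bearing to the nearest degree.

Leg 1 (223°, 19 nmi): east 19 sin 223° = -12.96, north 19 cos 223° = -13.90
Leg 2 (287°, 29 nmi): east 29 sin 287° = -27.73, north 29 cos 287° = 8.48
Net displacement: -40.69 east, -5.42 north. Direction back to start is (40.69, 5.42): bearing = atan2(40.69, 5.42) mod 360° = 82.42° ≈ 082°.

082°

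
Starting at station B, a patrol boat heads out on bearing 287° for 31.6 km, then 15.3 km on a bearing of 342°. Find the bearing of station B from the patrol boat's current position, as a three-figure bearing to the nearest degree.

124°

Leg 1 (287°, 31.6 km): east 31.6 sin 287° = -30.22, north 31.6 cos 287° = 9.24
Leg 2 (342°, 15.3 km): east 15.3 sin 342° = -4.73, north 15.3 cos 342° = 14.55
Net displacement: -34.95 east, 23.79 north. Direction back to start is (34.95, -23.79): bearing = atan2(34.95, -23.79) mod 360° = 124.24° ≈ 124°.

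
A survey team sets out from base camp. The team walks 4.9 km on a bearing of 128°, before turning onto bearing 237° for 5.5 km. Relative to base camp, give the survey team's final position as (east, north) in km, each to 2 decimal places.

Leg 1 (128°, 4.9 km): east 4.9 sin 128° = 3.86, north 4.9 cos 128° = -3.02
Leg 2 (237°, 5.5 km): east 5.5 sin 237° = -4.61, north 5.5 cos 237° = -3.00
Summing: -0.75 km east, -6.01 km north → (-0.75, -6.01).

(-0.75, -6.01)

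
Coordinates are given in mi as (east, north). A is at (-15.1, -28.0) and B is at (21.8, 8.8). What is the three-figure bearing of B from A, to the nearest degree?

045°

Δeast = 21.8 − -15.1 = 36.90; Δnorth = 8.8 − -28.0 = 36.80.
Bearing = atan2(Δeast, Δnorth) mod 360° = 45.08° ≈ 045°.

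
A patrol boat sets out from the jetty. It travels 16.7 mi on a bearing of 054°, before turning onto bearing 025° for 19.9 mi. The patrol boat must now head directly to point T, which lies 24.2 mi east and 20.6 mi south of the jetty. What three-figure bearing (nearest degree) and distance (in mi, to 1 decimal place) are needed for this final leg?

Leg 1 (054°, 16.7 mi): east 16.7 sin 54° = 13.51, north 16.7 cos 54° = 9.82
Leg 2 (025°, 19.9 mi): east 19.9 sin 25° = 8.41, north 19.9 cos 25° = 18.04
Current position: (21.92, 27.85). Target: (24.2, -20.6). Remaining: Δeast = 2.28, Δnorth = -48.45.
Bearing = atan2(2.28, -48.45) mod 360° = 177.31°; distance = √((2.28)² + (-48.45)²) = 48.505 mi.

177°, 48.5 mi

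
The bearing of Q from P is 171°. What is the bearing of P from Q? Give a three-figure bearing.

Back-bearing = 171° + 180° = 351°.

351°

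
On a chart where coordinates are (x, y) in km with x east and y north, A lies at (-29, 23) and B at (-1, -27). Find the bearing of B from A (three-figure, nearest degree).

Δeast = -1 − -29 = 28.00; Δnorth = -27 − 23 = -50.00.
Bearing = atan2(Δeast, Δnorth) mod 360° = 150.75° ≈ 151°.

151°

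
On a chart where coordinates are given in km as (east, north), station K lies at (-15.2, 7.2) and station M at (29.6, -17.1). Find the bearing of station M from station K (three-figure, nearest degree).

Δeast = 29.6 − -15.2 = 44.80; Δnorth = -17.1 − 7.2 = -24.30.
Bearing = atan2(Δeast, Δnorth) mod 360° = 118.48° ≈ 118°.

118°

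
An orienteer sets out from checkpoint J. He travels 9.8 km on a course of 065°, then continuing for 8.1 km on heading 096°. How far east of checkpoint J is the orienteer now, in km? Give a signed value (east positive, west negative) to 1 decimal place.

16.9 km

Leg 1 (065°, 9.8 km): east 9.8 sin 65° = 8.88, north 9.8 cos 65° = 4.14
Leg 2 (096°, 8.1 km): east 8.1 sin 96° = 8.06, north 8.1 cos 96° = -0.85
Net east component: 16.94 km.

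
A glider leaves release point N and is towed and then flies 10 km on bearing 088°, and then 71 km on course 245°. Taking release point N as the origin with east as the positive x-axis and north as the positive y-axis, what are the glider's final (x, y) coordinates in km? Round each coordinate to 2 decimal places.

Leg 1 (088°, 10 km): east 10 sin 88° = 9.99, north 10 cos 88° = 0.35
Leg 2 (245°, 71 km): east 71 sin 245° = -64.35, north 71 cos 245° = -30.01
Summing: -54.35 km east, -29.66 km north → (-54.35, -29.66).

(-54.35, -29.66)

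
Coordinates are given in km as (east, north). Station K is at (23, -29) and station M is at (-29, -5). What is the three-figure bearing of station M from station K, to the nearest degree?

Δeast = -29 − 23 = -52.00; Δnorth = -5 − -29 = 24.00.
Bearing = atan2(Δeast, Δnorth) mod 360° = 294.78° ≈ 295°.

295°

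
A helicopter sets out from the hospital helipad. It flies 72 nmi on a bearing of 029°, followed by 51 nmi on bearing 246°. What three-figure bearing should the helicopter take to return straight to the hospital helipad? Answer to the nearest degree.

165°

Leg 1 (029°, 72 nmi): east 72 sin 29° = 34.91, north 72 cos 29° = 62.97
Leg 2 (246°, 51 nmi): east 51 sin 246° = -46.59, north 51 cos 246° = -20.74
Net displacement: -11.68 east, 42.23 north. Direction back to start is (11.68, -42.23): bearing = atan2(11.68, -42.23) mod 360° = 164.53° ≈ 165°.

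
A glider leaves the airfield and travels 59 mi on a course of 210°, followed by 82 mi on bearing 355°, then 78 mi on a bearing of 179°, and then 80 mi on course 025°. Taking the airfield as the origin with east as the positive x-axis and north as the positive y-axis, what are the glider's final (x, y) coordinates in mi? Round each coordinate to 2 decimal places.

(-1.48, 25.11)

Leg 1 (210°, 59 mi): east 59 sin 210° = -29.50, north 59 cos 210° = -51.10
Leg 2 (355°, 82 mi): east 82 sin 355° = -7.15, north 82 cos 355° = 81.69
Leg 3 (179°, 78 mi): east 78 sin 179° = 1.36, north 78 cos 179° = -77.99
Leg 4 (025°, 80 mi): east 80 sin 25° = 33.81, north 80 cos 25° = 72.50
Summing: -1.48 mi east, 25.11 mi north → (-1.48, 25.11).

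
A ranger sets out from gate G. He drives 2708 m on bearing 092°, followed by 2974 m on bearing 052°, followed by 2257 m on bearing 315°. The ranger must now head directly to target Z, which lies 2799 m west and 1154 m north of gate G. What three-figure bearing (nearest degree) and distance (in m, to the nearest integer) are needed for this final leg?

Leg 1 (092°, 2708 m): east 2708 sin 92° = 2706.35, north 2708 cos 92° = -94.51
Leg 2 (052°, 2974 m): east 2974 sin 52° = 2343.54, north 2974 cos 52° = 1830.98
Leg 3 (315°, 2257 m): east 2257 sin 315° = -1595.94, north 2257 cos 315° = 1595.94
Current position: (3453.95, 3332.41). Target: (-2799, 1154). Remaining: Δeast = -6252.95, Δnorth = -2178.41.
Bearing = atan2(-6252.95, -2178.41) mod 360° = 250.79°; distance = √((-6252.95)² + (-2178.41)²) = 6621.549 m.

251°, 6622 m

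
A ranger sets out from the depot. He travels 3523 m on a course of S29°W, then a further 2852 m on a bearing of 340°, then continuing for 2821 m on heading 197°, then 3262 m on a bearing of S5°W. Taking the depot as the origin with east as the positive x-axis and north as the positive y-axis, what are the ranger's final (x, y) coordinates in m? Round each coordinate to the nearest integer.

Leg 1 (S29°W, 3523 m): east 3523 sin 209° = -1707.98, north 3523 cos 209° = -3081.29
Leg 2 (340°, 2852 m): east 2852 sin 340° = -975.44, north 2852 cos 340° = 2680.00
Leg 3 (197°, 2821 m): east 2821 sin 197° = -824.78, north 2821 cos 197° = -2697.74
Leg 4 (S5°W, 3262 m): east 3262 sin 185° = -284.30, north 3262 cos 185° = -3249.59
Summing: -3792.51 m east, -6348.60 m north → (-3793, -6349).

(-3793, -6349)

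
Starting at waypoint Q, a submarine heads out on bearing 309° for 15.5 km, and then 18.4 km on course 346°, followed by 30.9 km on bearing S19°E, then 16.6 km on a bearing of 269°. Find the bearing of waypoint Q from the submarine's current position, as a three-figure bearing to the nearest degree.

085°

Leg 1 (309°, 15.5 km): east 15.5 sin 309° = -12.05, north 15.5 cos 309° = 9.75
Leg 2 (346°, 18.4 km): east 18.4 sin 346° = -4.45, north 18.4 cos 346° = 17.85
Leg 3 (S19°E, 30.9 km): east 30.9 sin 161° = 10.06, north 30.9 cos 161° = -29.22
Leg 4 (269°, 16.6 km): east 16.6 sin 269° = -16.60, north 16.6 cos 269° = -0.29
Net displacement: -23.03 east, -1.90 north. Direction back to start is (23.03, 1.90): bearing = atan2(23.03, 1.90) mod 360° = 85.29° ≈ 085°.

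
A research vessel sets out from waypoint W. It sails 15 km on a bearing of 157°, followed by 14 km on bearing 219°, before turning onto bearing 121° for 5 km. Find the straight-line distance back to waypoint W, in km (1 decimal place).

27.3 km

Leg 1 (157°, 15 km): east 15 sin 157° = 5.86, north 15 cos 157° = -13.81
Leg 2 (219°, 14 km): east 14 sin 219° = -8.81, north 14 cos 219° = -10.88
Leg 3 (121°, 5 km): east 5 sin 121° = 4.29, north 5 cos 121° = -2.58
Net: 1.34 east, -27.26 north. Distance = √((1.34)² + (-27.26)²) = 27.296 km.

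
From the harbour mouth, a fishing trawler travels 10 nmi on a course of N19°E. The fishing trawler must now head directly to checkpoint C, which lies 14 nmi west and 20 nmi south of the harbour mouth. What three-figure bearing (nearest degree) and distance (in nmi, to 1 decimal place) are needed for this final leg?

Leg 1 (N19°E, 10 nmi): east 10 sin 19° = 3.26, north 10 cos 19° = 9.46
Current position: (3.26, 9.46). Target: (-14, -20). Remaining: Δeast = -17.26, Δnorth = -29.46.
Bearing = atan2(-17.26, -29.46) mod 360° = 210.36°; distance = √((-17.26)² + (-29.46)²) = 34.137 nmi.

210°, 34.1 nmi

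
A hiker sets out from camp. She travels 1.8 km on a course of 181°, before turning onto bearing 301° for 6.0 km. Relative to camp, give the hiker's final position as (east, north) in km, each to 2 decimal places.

Leg 1 (181°, 1.8 km): east 1.8 sin 181° = -0.03, north 1.8 cos 181° = -1.80
Leg 2 (301°, 6.0 km): east 6.0 sin 301° = -5.14, north 6.0 cos 301° = 3.09
Summing: -5.17 km east, 1.29 km north → (-5.17, 1.29).

(-5.17, 1.29)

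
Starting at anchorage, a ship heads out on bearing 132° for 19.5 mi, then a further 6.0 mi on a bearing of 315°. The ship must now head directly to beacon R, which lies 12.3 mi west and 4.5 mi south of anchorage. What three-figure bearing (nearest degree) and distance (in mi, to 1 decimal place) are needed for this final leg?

Leg 1 (132°, 19.5 mi): east 19.5 sin 132° = 14.49, north 19.5 cos 132° = -13.05
Leg 2 (315°, 6.0 mi): east 6.0 sin 315° = -4.24, north 6.0 cos 315° = 4.24
Current position: (10.25, -8.81). Target: (-12.3, -4.5). Remaining: Δeast = -22.55, Δnorth = 4.31.
Bearing = atan2(-22.55, 4.31) mod 360° = 280.81°; distance = √((-22.55)² + (4.31)²) = 22.956 mi.

281°, 23.0 mi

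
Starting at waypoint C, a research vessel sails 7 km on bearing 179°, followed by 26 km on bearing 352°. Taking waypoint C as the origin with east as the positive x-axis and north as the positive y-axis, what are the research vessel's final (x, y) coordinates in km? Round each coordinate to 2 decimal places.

Leg 1 (179°, 7 km): east 7 sin 179° = 0.12, north 7 cos 179° = -7.00
Leg 2 (352°, 26 km): east 26 sin 352° = -3.62, north 26 cos 352° = 25.75
Summing: -3.50 km east, 18.75 km north → (-3.50, 18.75).

(-3.50, 18.75)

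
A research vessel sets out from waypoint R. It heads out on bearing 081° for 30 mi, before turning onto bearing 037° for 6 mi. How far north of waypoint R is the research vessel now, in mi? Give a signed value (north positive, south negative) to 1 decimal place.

9.5 mi

Leg 1 (081°, 30 mi): east 30 sin 81° = 29.63, north 30 cos 81° = 4.69
Leg 2 (037°, 6 mi): east 6 sin 37° = 3.61, north 6 cos 37° = 4.79
Net north component: 9.48 mi.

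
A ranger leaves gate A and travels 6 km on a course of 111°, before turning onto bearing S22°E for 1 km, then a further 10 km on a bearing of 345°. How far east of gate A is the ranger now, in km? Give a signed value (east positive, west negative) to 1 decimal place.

Leg 1 (111°, 6 km): east 6 sin 111° = 5.60, north 6 cos 111° = -2.15
Leg 2 (S22°E, 1 km): east 1 sin 158° = 0.37, north 1 cos 158° = -0.93
Leg 3 (345°, 10 km): east 10 sin 345° = -2.59, north 10 cos 345° = 9.66
Net east component: 3.39 km.

3.4 km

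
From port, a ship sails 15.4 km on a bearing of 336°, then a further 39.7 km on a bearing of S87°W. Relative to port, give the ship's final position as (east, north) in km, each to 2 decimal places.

Leg 1 (336°, 15.4 km): east 15.4 sin 336° = -6.26, north 15.4 cos 336° = 14.07
Leg 2 (S87°W, 39.7 km): east 39.7 sin 267° = -39.65, north 39.7 cos 267° = -2.08
Summing: -45.91 km east, 11.99 km north → (-45.91, 11.99).

(-45.91, 11.99)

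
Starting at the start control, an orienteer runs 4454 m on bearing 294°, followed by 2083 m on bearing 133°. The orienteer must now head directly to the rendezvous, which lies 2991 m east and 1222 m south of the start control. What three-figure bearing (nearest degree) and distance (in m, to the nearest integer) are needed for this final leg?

106°, 5767 m

Leg 1 (294°, 4454 m): east 4454 sin 294° = -4068.93, north 4454 cos 294° = 1811.61
Leg 2 (133°, 2083 m): east 2083 sin 133° = 1523.41, north 2083 cos 133° = -1420.60
Current position: (-2545.52, 391.00). Target: (2991, -1222). Remaining: Δeast = 5536.52, Δnorth = -1613.00.
Bearing = atan2(5536.52, -1613.00) mod 360° = 106.24°; distance = √((5536.52)² + (-1613.00)²) = 5766.702 m.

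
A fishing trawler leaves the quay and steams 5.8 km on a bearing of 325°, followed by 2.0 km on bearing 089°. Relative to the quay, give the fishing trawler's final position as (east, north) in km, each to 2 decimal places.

(-1.33, 4.79)

Leg 1 (325°, 5.8 km): east 5.8 sin 325° = -3.33, north 5.8 cos 325° = 4.75
Leg 2 (089°, 2.0 km): east 2.0 sin 89° = 2.00, north 2.0 cos 89° = 0.03
Summing: -1.33 km east, 4.79 km north → (-1.33, 4.79).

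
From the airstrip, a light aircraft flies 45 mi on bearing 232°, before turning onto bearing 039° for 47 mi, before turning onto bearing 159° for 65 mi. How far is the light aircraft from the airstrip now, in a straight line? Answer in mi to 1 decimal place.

54.7 mi

Leg 1 (232°, 45 mi): east 45 sin 232° = -35.46, north 45 cos 232° = -27.70
Leg 2 (039°, 47 mi): east 47 sin 39° = 29.58, north 47 cos 39° = 36.53
Leg 3 (159°, 65 mi): east 65 sin 159° = 23.29, north 65 cos 159° = -60.68
Net: 17.41 east, -51.86 north. Distance = √((17.41)² + (-51.86)²) = 54.706 mi.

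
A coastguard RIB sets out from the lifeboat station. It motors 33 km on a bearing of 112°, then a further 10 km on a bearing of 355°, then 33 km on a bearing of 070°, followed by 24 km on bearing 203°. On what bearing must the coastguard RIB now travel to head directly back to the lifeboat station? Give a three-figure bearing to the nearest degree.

Leg 1 (112°, 33 km): east 33 sin 112° = 30.60, north 33 cos 112° = -12.36
Leg 2 (355°, 10 km): east 10 sin 355° = -0.87, north 10 cos 355° = 9.96
Leg 3 (070°, 33 km): east 33 sin 70° = 31.01, north 33 cos 70° = 11.29
Leg 4 (203°, 24 km): east 24 sin 203° = -9.38, north 24 cos 203° = -22.09
Net displacement: 51.36 east, -13.21 north. Direction back to start is (-51.36, 13.21): bearing = atan2(-51.36, 13.21) mod 360° = 284.42° ≈ 284°.

284°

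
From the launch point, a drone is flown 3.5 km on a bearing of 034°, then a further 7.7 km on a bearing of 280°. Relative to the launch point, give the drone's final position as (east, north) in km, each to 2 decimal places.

(-5.63, 4.24)

Leg 1 (034°, 3.5 km): east 3.5 sin 34° = 1.96, north 3.5 cos 34° = 2.90
Leg 2 (280°, 7.7 km): east 7.7 sin 280° = -7.58, north 7.7 cos 280° = 1.34
Summing: -5.63 km east, 4.24 km north → (-5.63, 4.24).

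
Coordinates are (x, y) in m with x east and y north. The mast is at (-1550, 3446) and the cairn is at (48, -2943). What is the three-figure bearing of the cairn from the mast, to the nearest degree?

166°

Δeast = 48 − -1550 = 1598.00; Δnorth = -2943 − 3446 = -6389.00.
Bearing = atan2(Δeast, Δnorth) mod 360° = 165.96° ≈ 166°.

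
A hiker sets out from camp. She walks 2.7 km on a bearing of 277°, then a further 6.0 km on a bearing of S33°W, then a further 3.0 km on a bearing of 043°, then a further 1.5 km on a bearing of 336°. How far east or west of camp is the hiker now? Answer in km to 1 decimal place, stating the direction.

Leg 1 (277°, 2.7 km): east 2.7 sin 277° = -2.68, north 2.7 cos 277° = 0.33
Leg 2 (S33°W, 6.0 km): east 6.0 sin 213° = -3.27, north 6.0 cos 213° = -5.03
Leg 3 (043°, 3.0 km): east 3.0 sin 43° = 2.05, north 3.0 cos 43° = 2.19
Leg 4 (336°, 1.5 km): east 1.5 sin 336° = -0.61, north 1.5 cos 336° = 1.37
Net east component: -4.51 km.

4.5 km west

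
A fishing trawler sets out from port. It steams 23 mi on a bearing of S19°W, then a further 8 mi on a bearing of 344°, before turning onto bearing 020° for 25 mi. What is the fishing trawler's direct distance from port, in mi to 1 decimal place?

Leg 1 (S19°W, 23 mi): east 23 sin 199° = -7.49, north 23 cos 199° = -21.75
Leg 2 (344°, 8 mi): east 8 sin 344° = -2.21, north 8 cos 344° = 7.69
Leg 3 (020°, 25 mi): east 25 sin 20° = 8.55, north 25 cos 20° = 23.49
Net: -1.14 east, 9.44 north. Distance = √((-1.14)² + (9.44)²) = 9.504 mi.

9.5 mi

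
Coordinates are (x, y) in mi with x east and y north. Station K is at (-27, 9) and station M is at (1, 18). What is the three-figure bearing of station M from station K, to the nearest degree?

Δeast = 1 − -27 = 28.00; Δnorth = 18 − 9 = 9.00.
Bearing = atan2(Δeast, Δnorth) mod 360° = 72.18° ≈ 072°.

072°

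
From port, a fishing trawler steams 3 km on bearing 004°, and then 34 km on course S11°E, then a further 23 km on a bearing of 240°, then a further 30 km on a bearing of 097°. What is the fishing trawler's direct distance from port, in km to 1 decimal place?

Leg 1 (004°, 3 km): east 3 sin 4° = 0.21, north 3 cos 4° = 2.99
Leg 2 (S11°E, 34 km): east 34 sin 169° = 6.49, north 34 cos 169° = -33.38
Leg 3 (240°, 23 km): east 23 sin 240° = -19.92, north 23 cos 240° = -11.50
Leg 4 (097°, 30 km): east 30 sin 97° = 29.78, north 30 cos 97° = -3.66
Net: 16.55 east, -45.54 north. Distance = √((16.55)² + (-45.54)²) = 48.454 km.

48.5 km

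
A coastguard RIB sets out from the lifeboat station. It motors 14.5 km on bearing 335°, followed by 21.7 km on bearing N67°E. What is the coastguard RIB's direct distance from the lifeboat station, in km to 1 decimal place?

Leg 1 (335°, 14.5 km): east 14.5 sin 335° = -6.13, north 14.5 cos 335° = 13.14
Leg 2 (N67°E, 21.7 km): east 21.7 sin 67° = 19.97, north 21.7 cos 67° = 8.48
Net: 13.85 east, 21.62 north. Distance = √((13.85)² + (21.62)²) = 25.674 km.

25.7 km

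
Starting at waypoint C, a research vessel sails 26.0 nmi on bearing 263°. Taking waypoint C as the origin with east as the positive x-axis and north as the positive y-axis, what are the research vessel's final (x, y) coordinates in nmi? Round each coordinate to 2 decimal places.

Leg 1 (263°, 26.0 nmi): east 26.0 sin 263° = -25.81, north 26.0 cos 263° = -3.17
Summing: -25.81 nmi east, -3.17 nmi north → (-25.81, -3.17).

(-25.81, -3.17)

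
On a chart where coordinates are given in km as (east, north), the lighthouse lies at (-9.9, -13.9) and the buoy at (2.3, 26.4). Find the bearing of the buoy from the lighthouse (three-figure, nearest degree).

017°

Δeast = 2.3 − -9.9 = 12.20; Δnorth = 26.4 − -13.9 = 40.30.
Bearing = atan2(Δeast, Δnorth) mod 360° = 16.84° ≈ 017°.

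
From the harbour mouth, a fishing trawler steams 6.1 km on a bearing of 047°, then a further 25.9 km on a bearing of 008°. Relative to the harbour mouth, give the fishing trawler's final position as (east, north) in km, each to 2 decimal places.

(8.07, 29.81)

Leg 1 (047°, 6.1 km): east 6.1 sin 47° = 4.46, north 6.1 cos 47° = 4.16
Leg 2 (008°, 25.9 km): east 25.9 sin 8° = 3.60, north 25.9 cos 8° = 25.65
Summing: 8.07 km east, 29.81 km north → (8.07, 29.81).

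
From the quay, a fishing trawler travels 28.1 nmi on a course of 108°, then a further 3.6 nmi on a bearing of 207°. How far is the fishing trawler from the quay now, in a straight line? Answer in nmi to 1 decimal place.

Leg 1 (108°, 28.1 nmi): east 28.1 sin 108° = 26.72, north 28.1 cos 108° = -8.68
Leg 2 (207°, 3.6 nmi): east 3.6 sin 207° = -1.63, north 3.6 cos 207° = -3.21
Net: 25.09 east, -11.89 north. Distance = √((25.09)² + (-11.89)²) = 27.765 nmi.

27.8 nmi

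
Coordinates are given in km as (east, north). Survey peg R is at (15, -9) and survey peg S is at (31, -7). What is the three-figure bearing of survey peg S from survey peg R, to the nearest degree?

Δeast = 31 − 15 = 16.00; Δnorth = -7 − -9 = 2.00.
Bearing = atan2(Δeast, Δnorth) mod 360° = 82.87° ≈ 083°.

083°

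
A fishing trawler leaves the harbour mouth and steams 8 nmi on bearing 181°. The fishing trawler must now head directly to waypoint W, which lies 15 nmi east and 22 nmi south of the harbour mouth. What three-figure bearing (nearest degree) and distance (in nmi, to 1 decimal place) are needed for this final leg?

133°, 20.6 nmi

Leg 1 (181°, 8 nmi): east 8 sin 181° = -0.14, north 8 cos 181° = -8.00
Current position: (-0.14, -8.00). Target: (15, -22). Remaining: Δeast = 15.14, Δnorth = -14.00.
Bearing = atan2(15.14, -14.00) mod 360° = 132.76°; distance = √((15.14)² + (-14.00)²) = 20.621 nmi.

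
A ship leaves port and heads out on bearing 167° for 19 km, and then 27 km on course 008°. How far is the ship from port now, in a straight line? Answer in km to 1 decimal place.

11.5 km

Leg 1 (167°, 19 km): east 19 sin 167° = 4.27, north 19 cos 167° = -18.51
Leg 2 (008°, 27 km): east 27 sin 8° = 3.76, north 27 cos 8° = 26.74
Net: 8.03 east, 8.22 north. Distance = √((8.03)² + (8.22)²) = 11.495 km.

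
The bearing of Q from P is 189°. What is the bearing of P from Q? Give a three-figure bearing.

009°

Back-bearing = 189° − 180° = 009°.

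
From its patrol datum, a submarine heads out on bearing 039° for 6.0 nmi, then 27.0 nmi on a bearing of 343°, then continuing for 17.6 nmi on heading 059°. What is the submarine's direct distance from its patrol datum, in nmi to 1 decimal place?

41.0 nmi

Leg 1 (039°, 6.0 nmi): east 6.0 sin 39° = 3.78, north 6.0 cos 39° = 4.66
Leg 2 (343°, 27.0 nmi): east 27.0 sin 343° = -7.89, north 27.0 cos 343° = 25.82
Leg 3 (059°, 17.6 nmi): east 17.6 sin 59° = 15.09, north 17.6 cos 59° = 9.06
Net: 10.97 east, 39.55 north. Distance = √((10.97)² + (39.55)²) = 41.041 nmi.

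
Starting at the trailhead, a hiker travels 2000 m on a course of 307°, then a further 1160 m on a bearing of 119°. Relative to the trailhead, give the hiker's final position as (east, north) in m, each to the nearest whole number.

(-583, 641)

Leg 1 (307°, 2000 m): east 2000 sin 307° = -1597.27, north 2000 cos 307° = 1203.63
Leg 2 (119°, 1160 m): east 1160 sin 119° = 1014.56, north 1160 cos 119° = -562.38
Summing: -582.71 m east, 641.25 m north → (-583, 641).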